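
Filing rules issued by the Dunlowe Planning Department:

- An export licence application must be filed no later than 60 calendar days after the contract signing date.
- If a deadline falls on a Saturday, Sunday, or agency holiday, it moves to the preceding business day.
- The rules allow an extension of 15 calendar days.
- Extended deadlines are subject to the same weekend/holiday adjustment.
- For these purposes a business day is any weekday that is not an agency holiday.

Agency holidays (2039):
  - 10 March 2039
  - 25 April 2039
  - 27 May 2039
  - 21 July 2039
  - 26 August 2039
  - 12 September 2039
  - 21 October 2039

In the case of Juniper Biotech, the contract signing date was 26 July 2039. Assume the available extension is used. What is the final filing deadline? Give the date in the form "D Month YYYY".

From 26 July 2039, 60 calendar days later is 24 September 2039.
24 September 2039 is a Saturday; the preceding business day is 23 September 2039 (Friday).
Add the 15 calendar-day extension to 23 September 2039: 8 October 2039.
Because 8 October 2039 is a Saturday, the deadline becomes 7 October 2039 (Friday).
Deadline: 7 October 2039.

7 October 2039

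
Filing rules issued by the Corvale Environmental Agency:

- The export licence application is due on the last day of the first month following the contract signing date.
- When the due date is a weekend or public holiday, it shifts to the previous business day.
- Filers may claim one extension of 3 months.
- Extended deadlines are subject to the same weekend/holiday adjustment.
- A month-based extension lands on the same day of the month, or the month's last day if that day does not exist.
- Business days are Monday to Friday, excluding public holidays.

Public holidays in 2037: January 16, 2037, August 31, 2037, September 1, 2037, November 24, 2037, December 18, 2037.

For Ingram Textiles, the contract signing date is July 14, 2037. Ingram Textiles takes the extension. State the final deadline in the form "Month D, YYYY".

1 month after July 14, 2037 is August 2037; that month ends on August 31, 2037.
August 31, 2037 falls on a listed holiday. Rolling to the preceding business day gives August 28, 2037, a Friday.
Applying the 3 months extension: 3 months after August 28, 2037 is November 28, 2037.
Because November 28, 2037 is a Saturday, the deadline becomes November 27, 2037 (Friday).
Deadline: November 27, 2037.

November 27, 2037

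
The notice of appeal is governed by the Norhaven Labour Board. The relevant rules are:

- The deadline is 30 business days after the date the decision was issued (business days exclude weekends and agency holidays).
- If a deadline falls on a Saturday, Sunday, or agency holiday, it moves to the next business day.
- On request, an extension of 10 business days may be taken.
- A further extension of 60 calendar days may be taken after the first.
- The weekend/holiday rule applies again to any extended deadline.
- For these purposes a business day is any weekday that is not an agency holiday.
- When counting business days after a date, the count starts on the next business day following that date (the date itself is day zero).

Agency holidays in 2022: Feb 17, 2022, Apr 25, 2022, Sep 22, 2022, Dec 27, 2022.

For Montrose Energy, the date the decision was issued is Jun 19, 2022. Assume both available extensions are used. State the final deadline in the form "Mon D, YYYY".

30 business days after Jun 19, 2022, excluding weekends and holidays, is Jul 29, 2022.
Jul 29, 2022 (Friday) is already a business day.
The 10-business-day extension runs from Jul 29, 2022 to Aug 12, 2022.
Aug 12, 2022 (Friday) is already a business day.
With the 60-day extension, Aug 12, 2022 becomes Oct 11, 2022.
Oct 11, 2022 falls on a Tuesday, which is a business day, so no adjustment is needed.
The final due date is Oct 11, 2022.

Oct 11, 2022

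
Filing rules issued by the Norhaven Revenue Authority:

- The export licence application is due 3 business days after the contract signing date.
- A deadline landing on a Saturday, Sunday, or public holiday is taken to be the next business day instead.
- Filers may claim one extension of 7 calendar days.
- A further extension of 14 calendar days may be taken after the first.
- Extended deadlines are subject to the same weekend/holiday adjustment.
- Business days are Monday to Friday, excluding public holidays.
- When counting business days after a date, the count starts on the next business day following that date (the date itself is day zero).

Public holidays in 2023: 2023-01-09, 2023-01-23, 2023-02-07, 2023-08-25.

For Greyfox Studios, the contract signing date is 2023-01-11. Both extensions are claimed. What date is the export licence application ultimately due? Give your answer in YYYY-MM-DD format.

2023-02-08

Starting the day after 2023-01-11 and counting 3 business days lands on 2023-01-16.
Since 2023-01-16 is a Monday and not a holiday, the date is unchanged.
Add the 7 calendar-day extension to 2023-01-16: 2023-01-23.
2023-01-23 is a listed holiday; the next business day is 2023-01-24 (Tuesday).
The 14-calendar-day extension moves the deadline from 2023-01-24 to 2023-02-07.
2023-02-07 falls on a listed holiday. Rolling to the next business day gives 2023-02-08, a Wednesday.
Deadline: 2023-02-08.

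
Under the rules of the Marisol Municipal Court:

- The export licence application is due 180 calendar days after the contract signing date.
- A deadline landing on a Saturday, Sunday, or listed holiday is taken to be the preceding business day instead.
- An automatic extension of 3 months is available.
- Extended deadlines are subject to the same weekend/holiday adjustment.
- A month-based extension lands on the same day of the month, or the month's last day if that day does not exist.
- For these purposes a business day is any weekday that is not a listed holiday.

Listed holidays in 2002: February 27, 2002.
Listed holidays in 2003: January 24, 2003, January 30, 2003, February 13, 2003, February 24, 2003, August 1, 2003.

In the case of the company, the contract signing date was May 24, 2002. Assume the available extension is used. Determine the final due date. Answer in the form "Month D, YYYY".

February 20, 2003

Trigger date May 24, 2002 + 180 calendar days = November 20, 2002.
Since November 20, 2002 is a Wednesday and not a holiday, the date is unchanged.
Add 3 months to November 20, 2002: February 20, 2003.
February 20, 2003 falls on a Thursday, which is a business day, so no adjustment is needed.
The final due date is February 20, 2003.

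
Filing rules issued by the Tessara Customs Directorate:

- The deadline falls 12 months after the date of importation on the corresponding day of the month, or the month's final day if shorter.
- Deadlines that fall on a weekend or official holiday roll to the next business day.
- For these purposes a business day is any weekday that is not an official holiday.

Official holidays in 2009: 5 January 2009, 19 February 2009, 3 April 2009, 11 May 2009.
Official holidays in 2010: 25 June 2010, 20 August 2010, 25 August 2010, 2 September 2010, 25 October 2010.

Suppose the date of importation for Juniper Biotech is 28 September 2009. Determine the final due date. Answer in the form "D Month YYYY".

12 months from 28 September 2009 is 28 September 2010.
Since 28 September 2010 is a Tuesday and not a holiday, the date is unchanged.
Final deadline: 28 September 2010.

28 September 2010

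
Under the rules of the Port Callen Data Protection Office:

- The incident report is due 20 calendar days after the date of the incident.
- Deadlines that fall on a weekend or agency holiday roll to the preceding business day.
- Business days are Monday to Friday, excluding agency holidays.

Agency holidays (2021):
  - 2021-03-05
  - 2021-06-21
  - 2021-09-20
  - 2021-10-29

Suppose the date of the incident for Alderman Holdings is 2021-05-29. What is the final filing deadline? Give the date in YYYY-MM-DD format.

2021-06-18

Adding 20 calendar days to 2021-05-29 gives 2021-06-18.
2021-06-18 (Friday) is already a business day.
So the filing is due 2021-06-18.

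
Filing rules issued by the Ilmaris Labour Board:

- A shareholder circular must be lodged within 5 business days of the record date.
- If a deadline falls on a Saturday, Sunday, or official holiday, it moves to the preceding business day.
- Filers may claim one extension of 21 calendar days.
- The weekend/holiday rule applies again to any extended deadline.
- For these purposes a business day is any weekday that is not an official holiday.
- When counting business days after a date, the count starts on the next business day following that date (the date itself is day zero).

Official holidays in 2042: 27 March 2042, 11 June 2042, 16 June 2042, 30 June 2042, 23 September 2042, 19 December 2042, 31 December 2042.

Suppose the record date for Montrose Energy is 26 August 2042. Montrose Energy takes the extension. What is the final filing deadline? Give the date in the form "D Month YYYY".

22 September 2042

5 business days after 26 August 2042, excluding weekends and holidays, is 2 September 2042.
Since 2 September 2042 is a Tuesday and not a holiday, the date is unchanged.
Applying the 21-calendar-day extension: 2 September 2042 + 21 days = 23 September 2042.
Because 23 September 2042 is a listed holiday, the deadline becomes 22 September 2042 (Monday).
Final deadline: 22 September 2042.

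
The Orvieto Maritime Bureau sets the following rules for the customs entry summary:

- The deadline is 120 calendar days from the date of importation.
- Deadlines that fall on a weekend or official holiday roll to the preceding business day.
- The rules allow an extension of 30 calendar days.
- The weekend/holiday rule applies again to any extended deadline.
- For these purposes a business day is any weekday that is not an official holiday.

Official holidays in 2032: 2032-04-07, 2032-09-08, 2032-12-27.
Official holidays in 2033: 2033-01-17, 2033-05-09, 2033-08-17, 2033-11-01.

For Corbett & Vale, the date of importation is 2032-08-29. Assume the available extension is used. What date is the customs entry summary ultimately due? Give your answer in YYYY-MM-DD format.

Adding 120 calendar days to 2032-08-29 gives 2032-12-27.
2032-12-27 is a listed holiday; the preceding business day is 2032-12-24 (Friday).
Applying the 30-calendar-day extension: 2032-12-24 + 30 days = 2033-01-23.
Because 2033-01-23 is a Sunday, the deadline becomes 2033-01-21 (Friday).
Deadline: 2033-01-21.

2033-01-21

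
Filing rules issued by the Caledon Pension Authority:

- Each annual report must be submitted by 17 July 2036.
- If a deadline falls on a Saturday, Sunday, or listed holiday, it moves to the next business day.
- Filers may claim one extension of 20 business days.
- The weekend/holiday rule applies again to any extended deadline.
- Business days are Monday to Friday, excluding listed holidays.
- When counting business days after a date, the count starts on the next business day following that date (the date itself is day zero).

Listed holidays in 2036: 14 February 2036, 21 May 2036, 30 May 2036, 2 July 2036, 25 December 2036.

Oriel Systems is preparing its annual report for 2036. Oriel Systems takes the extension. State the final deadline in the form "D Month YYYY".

Start from the fixed due date, 17 July 2036.
17 July 2036 (Thursday) is already a business day.
Counting 20 further business days from 17 July 2036 reaches 14 August 2036.
14 August 2036 is a Thursday and not a listed holiday, so it stands.
The final due date is 14 August 2036.

14 August 2036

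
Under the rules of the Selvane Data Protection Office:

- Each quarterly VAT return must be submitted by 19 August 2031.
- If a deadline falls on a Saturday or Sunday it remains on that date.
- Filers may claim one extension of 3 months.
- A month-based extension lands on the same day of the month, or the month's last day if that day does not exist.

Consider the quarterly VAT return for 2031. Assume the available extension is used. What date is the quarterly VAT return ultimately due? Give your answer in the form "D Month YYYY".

19 November 2031

The stated deadline is 19 August 2031.
19 August 2031 falls on a Tuesday. The rules make no weekend/holiday allowance, so it remains 19 August 2031.
Add 3 months to 19 August 2031: 19 November 2031.
19 November 2031 is a Wednesday; no weekend or holiday adjustment applies.
Final deadline: 19 November 2031.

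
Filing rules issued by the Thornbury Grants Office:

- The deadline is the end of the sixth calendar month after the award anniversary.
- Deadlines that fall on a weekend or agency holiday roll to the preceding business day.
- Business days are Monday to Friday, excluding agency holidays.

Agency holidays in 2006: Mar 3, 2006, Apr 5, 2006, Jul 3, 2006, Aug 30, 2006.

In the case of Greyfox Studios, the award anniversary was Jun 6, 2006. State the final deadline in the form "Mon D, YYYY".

Dec 29, 2006

6 months after Jun 6, 2006 falls in December 2006; the last day of that month is Dec 31, 2006.
Dec 31, 2006 falls on a Sunday. Rolling to the preceding business day gives Dec 29, 2006, a Friday.
Final deadline: Dec 29, 2006.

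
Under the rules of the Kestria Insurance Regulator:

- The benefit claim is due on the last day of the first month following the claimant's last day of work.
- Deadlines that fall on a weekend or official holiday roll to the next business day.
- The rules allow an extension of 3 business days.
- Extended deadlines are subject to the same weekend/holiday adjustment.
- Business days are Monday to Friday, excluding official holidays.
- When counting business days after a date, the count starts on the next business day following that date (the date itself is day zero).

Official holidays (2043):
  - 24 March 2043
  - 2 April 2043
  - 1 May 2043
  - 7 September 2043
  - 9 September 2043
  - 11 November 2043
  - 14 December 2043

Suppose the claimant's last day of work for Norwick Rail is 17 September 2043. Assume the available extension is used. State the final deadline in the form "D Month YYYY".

5 November 2043

1 month after 17 September 2043 falls in October 2043; the last day of that month is 31 October 2043.
31 October 2043 is a Saturday, so it moves to the next business day, 2 November 2043 (Monday).
The 3-business-day extension runs from 2 November 2043 to 5 November 2043.
5 November 2043 is a Thursday and not a listed holiday, so it stands.
The final due date is 5 November 2043.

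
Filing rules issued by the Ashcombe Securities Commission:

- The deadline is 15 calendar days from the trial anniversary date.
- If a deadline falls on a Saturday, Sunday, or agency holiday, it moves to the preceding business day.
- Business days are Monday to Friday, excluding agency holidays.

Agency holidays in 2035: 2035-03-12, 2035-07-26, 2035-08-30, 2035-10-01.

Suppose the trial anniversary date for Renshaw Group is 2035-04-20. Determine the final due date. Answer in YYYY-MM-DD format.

2035-05-04

From 2035-04-20, 15 calendar days later is 2035-05-05.
Because 2035-05-05 is a Saturday, the deadline becomes 2035-05-04 (Friday).
Final deadline: 2035-05-04.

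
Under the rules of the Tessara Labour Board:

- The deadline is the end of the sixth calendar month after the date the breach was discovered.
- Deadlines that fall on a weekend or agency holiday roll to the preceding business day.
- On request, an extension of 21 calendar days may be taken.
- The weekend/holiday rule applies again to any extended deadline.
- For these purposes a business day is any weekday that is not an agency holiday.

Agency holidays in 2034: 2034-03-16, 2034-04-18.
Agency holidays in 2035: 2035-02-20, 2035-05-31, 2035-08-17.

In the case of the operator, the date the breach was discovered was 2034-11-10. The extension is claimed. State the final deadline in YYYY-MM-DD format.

2035-06-20

The sixth month after 2034-11-10 is May 2035, whose last day is 2035-05-31.
2035-05-31 falls on a listed holiday. Rolling to the preceding business day gives 2035-05-30, a Wednesday.
Add the 21 calendar-day extension to 2035-05-30: 2035-06-20.
2035-06-20 (Wednesday) is already a business day.
The final due date is 2035-06-20.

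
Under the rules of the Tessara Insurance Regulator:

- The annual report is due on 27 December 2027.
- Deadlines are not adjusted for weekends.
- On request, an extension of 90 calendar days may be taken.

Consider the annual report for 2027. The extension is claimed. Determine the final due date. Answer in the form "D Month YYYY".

26 March 2028

The statutory due date is 27 December 2027.
27 December 2027 is a Monday; no weekend or holiday adjustment applies.
Applying the 90-calendar-day extension: 27 December 2027 + 90 days = 26 March 2028.
26 March 2028 is a Sunday; no weekend or holiday adjustment applies.
So the filing is due 26 March 2028.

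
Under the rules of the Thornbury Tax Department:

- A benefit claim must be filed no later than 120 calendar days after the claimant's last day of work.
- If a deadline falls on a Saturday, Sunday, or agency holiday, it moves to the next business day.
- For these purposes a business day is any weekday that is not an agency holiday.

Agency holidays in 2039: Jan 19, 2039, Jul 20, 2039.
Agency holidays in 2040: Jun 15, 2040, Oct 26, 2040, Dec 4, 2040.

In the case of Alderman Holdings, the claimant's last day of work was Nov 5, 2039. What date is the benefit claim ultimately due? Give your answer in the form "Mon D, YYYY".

Adding 120 calendar days to Nov 5, 2039 gives Mar 4, 2040.
Mar 4, 2040 is a Sunday, so it moves to the next business day, Mar 5, 2040 (Monday).
Deadline: Mar 5, 2040.

Mar 5, 2040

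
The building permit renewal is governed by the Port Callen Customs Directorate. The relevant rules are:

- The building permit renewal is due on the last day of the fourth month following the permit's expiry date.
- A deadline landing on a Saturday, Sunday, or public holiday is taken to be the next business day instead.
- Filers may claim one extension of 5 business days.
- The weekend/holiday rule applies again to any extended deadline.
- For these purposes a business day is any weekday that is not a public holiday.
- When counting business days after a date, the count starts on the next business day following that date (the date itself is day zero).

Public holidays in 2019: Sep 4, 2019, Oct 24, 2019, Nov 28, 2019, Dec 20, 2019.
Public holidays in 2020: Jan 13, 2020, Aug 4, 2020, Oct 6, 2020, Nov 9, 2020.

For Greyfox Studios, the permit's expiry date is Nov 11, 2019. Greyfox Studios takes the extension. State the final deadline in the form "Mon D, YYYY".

The fourth month after Nov 11, 2019 is March 2020, whose last day is Mar 31, 2020.
Mar 31, 2020 is a Tuesday and not a listed holiday, so it stands.
The 5-business-day extension runs from Mar 31, 2020 to Apr 7, 2020.
Apr 7, 2020 falls on a Tuesday, which is a business day, so no adjustment is needed.
The final due date is Apr 7, 2020.

Apr 7, 2020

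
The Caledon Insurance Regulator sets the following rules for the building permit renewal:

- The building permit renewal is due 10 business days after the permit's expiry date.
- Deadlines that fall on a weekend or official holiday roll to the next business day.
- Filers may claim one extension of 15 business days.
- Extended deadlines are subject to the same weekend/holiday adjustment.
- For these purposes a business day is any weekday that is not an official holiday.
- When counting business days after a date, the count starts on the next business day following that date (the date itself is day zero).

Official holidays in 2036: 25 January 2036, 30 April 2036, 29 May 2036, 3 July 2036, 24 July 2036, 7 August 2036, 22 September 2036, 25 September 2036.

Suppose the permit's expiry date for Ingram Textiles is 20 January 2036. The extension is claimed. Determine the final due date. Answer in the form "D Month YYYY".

25 February 2036

10 business days after 20 January 2036, excluding weekends and holidays, is 4 February 2036.
4 February 2036 is a Monday and not a listed holiday, so it stands.
Counting 15 further business days from 4 February 2036 reaches 25 February 2036.
Since 25 February 2036 is a Monday and not a holiday, the date is unchanged.
So the filing is due 25 February 2036.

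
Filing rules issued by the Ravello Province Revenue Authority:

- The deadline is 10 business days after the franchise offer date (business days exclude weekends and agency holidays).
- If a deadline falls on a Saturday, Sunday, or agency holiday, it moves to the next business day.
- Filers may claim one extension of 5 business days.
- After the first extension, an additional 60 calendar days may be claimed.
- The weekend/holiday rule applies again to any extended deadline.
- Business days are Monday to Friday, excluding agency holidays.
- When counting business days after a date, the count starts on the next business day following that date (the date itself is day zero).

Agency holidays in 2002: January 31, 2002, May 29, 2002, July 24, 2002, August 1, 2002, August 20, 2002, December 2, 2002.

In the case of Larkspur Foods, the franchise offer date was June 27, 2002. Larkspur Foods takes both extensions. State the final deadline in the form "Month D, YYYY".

September 16, 2002

Starting the day after June 27, 2002 and counting 10 business days lands on July 11, 2002.
Since July 11, 2002 is a Thursday and not a holiday, the date is unchanged.
Counting 5 further business days from July 11, 2002 reaches July 18, 2002.
July 18, 2002 falls on a Thursday, which is a business day, so no adjustment is needed.
Applying the 60-calendar-day extension: July 18, 2002 + 60 days = September 16, 2002.
September 16, 2002 (Monday) is already a business day.
Deadline: September 16, 2002.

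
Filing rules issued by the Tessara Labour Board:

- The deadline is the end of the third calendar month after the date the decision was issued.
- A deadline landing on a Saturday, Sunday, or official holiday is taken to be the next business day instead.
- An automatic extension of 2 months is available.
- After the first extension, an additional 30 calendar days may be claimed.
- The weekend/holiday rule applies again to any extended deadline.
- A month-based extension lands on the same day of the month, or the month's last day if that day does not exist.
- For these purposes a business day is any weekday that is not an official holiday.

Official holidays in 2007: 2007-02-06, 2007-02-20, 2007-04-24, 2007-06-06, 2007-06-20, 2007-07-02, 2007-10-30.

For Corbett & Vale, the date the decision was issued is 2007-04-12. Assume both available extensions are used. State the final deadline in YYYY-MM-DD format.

2007-10-31

The third month after 2007-04-12 is July 2007, whose last day is 2007-07-31.
Since 2007-07-31 is a Tuesday and not a holiday, the date is unchanged.
Add 2 months to 2007-07-31: 2007-09-30 (day 31 does not exist in September, so the month's last day is used).
2007-09-30 is a Sunday, so it moves to the next business day, 2007-10-01 (Monday).
The 30-calendar-day extension moves the deadline from 2007-10-01 to 2007-10-31.
2007-10-31 is a Wednesday and not a listed holiday, so it stands.
Final deadline: 2007-10-31.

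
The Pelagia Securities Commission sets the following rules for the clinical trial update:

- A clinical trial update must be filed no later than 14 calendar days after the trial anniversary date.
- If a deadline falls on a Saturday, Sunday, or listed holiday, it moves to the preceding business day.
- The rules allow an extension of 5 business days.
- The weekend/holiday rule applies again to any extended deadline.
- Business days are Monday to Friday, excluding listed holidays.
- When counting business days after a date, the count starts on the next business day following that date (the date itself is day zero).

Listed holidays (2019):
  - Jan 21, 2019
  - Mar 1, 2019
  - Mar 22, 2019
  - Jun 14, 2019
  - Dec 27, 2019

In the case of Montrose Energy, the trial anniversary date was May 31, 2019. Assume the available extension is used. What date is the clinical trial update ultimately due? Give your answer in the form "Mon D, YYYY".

Jun 21, 2019

Trigger date May 31, 2019 + 14 calendar days = Jun 14, 2019.
Jun 14, 2019 is a listed holiday; the preceding business day is Jun 13, 2019 (Thursday).
The 5-business-day extension runs from Jun 13, 2019 to Jun 21, 2019.
Since Jun 21, 2019 is a Friday and not a holiday, the date is unchanged.
So the filing is due Jun 21, 2019.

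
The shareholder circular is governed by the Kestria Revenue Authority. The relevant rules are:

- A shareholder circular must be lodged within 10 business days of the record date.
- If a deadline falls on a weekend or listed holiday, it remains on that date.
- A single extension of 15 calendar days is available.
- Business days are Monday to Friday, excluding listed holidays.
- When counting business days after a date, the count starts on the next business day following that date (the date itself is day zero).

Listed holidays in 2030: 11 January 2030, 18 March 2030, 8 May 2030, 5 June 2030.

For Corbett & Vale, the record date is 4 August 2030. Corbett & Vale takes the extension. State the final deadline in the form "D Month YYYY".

31 August 2030

Starting the day after 4 August 2030 and counting 10 business days lands on 16 August 2030.
16 August 2030 is a Friday; no weekend or holiday adjustment applies.
The 15-calendar-day extension moves the deadline from 16 August 2030 to 31 August 2030.
31 August 2030 falls on a Saturday. The rules make no weekend/holiday allowance, so it remains 31 August 2030.
So the filing is due 31 August 2030.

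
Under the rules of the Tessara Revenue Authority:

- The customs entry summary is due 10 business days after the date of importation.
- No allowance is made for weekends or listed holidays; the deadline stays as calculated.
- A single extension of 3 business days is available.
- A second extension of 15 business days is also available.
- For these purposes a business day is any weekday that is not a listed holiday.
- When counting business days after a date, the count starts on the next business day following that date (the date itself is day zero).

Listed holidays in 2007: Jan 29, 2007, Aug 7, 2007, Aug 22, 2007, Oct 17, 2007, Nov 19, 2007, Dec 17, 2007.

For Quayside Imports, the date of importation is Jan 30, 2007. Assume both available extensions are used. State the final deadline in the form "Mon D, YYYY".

Counting 10 business days after Jan 30, 2007 (skipping weekends and listed holidays) reaches Feb 13, 2007.
Feb 13, 2007 falls on a Tuesday. The rules make no weekend/holiday allowance, so it remains Feb 13, 2007.
Counting 3 further business days from Feb 13, 2007 reaches Feb 16, 2007.
Feb 16, 2007 is a Friday; no weekend or holiday adjustment applies.
Applying the 15-business-day extension: 15 business days after Feb 16, 2007 is Mar 9, 2007.
Mar 9, 2007 is a Friday; no weekend or holiday adjustment applies.
So the filing is due Mar 9, 2007.

Mar 9, 2007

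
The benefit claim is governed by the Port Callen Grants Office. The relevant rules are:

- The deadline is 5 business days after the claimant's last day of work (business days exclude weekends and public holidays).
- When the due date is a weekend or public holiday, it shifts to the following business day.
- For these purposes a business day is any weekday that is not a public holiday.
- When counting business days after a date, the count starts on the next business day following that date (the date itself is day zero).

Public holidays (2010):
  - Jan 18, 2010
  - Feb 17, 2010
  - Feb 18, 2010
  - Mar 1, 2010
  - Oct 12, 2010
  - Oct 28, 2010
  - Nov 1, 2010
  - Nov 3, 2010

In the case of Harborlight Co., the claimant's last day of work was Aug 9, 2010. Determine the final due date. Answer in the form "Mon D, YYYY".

Aug 16, 2010

5 business days after Aug 9, 2010, excluding weekends and holidays, is Aug 16, 2010.
Aug 16, 2010 falls on a Monday, which is a business day, so no adjustment is needed.
Final deadline: Aug 16, 2010.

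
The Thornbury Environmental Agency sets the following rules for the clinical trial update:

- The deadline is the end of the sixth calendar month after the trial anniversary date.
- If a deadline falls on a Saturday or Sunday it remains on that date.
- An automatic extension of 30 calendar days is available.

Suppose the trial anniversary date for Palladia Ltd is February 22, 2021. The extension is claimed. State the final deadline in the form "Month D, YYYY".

6 months after February 22, 2021 falls in August 2021; the last day of that month is August 31, 2021.
August 31, 2021 falls on a Tuesday. The rules make no weekend/holiday allowance, so it remains August 31, 2021.
The 30-calendar-day extension moves the deadline from August 31, 2021 to September 30, 2021.
September 30, 2021 falls on a Thursday. The rules make no weekend/holiday allowance, so it remains September 30, 2021.
Deadline: September 30, 2021.

September 30, 2021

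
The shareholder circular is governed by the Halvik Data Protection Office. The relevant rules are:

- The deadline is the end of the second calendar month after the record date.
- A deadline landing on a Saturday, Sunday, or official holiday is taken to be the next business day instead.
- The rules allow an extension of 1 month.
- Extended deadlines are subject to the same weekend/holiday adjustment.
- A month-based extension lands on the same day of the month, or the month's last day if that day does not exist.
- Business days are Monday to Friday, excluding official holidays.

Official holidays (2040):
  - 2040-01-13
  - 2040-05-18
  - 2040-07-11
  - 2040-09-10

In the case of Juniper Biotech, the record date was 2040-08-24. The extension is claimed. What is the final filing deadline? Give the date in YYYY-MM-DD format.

The second month after 2040-08-24 is October 2040, whose last day is 2040-10-31.
2040-10-31 is a Wednesday and not a listed holiday, so it stands.
Add 1 month to 2040-10-31: 2040-11-30 (day 31 does not exist in November, so the month's last day is used).
2040-11-30 (Friday) is already a business day.
The final due date is 2040-11-30.

2040-11-30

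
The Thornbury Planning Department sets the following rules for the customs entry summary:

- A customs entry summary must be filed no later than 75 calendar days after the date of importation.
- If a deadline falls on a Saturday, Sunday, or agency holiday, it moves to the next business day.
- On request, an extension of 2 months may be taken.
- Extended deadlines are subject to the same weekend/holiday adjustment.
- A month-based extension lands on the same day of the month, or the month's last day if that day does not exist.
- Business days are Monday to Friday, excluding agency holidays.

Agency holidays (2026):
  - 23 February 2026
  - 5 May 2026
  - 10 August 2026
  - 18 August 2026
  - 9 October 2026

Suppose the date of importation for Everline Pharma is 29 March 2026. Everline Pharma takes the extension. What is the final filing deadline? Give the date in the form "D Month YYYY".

From 29 March 2026, 75 calendar days later is 12 June 2026.
Since 12 June 2026 is a Friday and not a holiday, the date is unchanged.
The 2 months extension carries 12 June 2026 to 12 August 2026.
Since 12 August 2026 is a Wednesday and not a holiday, the date is unchanged.
The final due date is 12 August 2026.

12 August 2026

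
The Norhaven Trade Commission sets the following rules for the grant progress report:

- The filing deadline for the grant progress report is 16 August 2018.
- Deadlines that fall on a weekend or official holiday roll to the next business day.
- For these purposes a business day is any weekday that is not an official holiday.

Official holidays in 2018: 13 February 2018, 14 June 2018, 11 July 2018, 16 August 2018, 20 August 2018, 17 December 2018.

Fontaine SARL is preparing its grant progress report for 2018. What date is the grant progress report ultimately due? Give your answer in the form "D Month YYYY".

17 August 2018

The statutory due date is 16 August 2018.
16 August 2018 is a listed holiday, so it moves to the next business day, 17 August 2018 (Friday).
The final due date is 17 August 2018.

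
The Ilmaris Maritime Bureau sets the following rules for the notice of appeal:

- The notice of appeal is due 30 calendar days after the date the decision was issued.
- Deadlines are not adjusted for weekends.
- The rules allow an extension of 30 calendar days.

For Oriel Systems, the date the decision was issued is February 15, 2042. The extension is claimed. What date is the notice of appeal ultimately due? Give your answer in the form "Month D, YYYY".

April 16, 2042

Adding 30 calendar days to February 15, 2042 gives March 17, 2042.
March 17, 2042 falls on a Monday. The rules make no weekend/holiday allowance, so it remains March 17, 2042.
Add the 30 calendar-day extension to March 17, 2042: April 16, 2042.
No adjustment is made for weekends or holidays, so April 16, 2042 stands.
Final deadline: April 16, 2042.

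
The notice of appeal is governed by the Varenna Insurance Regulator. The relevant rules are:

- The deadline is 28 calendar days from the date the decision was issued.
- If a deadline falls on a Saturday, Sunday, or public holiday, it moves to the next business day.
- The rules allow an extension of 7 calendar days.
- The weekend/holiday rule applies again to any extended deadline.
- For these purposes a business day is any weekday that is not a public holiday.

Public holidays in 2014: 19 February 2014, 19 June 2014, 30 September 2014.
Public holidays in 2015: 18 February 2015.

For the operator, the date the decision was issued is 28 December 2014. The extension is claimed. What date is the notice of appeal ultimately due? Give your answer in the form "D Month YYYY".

2 February 2015

From 28 December 2014, 28 calendar days later is 25 January 2015.
25 January 2015 is a Sunday, so it moves to the next business day, 26 January 2015 (Monday).
Add the 7 calendar-day extension to 26 January 2015: 2 February 2015.
2 February 2015 (Monday) is already a business day.
The final due date is 2 February 2015.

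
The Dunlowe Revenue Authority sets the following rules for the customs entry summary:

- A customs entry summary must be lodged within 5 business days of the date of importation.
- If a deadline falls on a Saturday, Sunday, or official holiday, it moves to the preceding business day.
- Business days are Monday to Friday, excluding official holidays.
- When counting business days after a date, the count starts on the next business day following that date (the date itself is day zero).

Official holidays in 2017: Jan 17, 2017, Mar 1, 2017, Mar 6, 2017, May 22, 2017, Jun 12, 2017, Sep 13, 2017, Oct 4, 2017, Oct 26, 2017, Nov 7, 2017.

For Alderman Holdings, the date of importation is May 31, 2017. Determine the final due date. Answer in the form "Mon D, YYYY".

Jun 7, 2017

Counting 5 business days after May 31, 2017 (skipping weekends and listed holidays) reaches Jun 7, 2017.
Since Jun 7, 2017 is a Wednesday and not a holiday, the date is unchanged.
Deadline: Jun 7, 2017.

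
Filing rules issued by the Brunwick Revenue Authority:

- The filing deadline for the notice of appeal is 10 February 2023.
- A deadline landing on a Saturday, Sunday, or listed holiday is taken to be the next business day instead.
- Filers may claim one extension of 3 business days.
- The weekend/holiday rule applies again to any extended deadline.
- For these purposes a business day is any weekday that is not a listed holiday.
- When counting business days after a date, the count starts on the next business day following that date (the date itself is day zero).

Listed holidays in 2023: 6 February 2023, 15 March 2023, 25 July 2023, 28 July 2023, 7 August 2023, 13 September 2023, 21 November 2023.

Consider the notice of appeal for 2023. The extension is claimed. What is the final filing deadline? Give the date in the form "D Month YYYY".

15 February 2023

The stated deadline is 10 February 2023.
Since 10 February 2023 is a Friday and not a holiday, the date is unchanged.
The 3-business-day extension runs from 10 February 2023 to 15 February 2023.
15 February 2023 falls on a Wednesday, which is a business day, so no adjustment is needed.
So the filing is due 15 February 2023.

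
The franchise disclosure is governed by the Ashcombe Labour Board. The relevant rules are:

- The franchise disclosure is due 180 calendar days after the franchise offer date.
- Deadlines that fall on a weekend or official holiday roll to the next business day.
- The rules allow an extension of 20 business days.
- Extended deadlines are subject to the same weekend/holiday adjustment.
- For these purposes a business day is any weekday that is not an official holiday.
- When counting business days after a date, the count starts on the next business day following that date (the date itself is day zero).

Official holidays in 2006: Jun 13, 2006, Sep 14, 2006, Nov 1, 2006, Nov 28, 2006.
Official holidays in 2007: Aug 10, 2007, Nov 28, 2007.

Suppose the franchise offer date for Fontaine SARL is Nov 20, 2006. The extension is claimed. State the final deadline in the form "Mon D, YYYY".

Jun 18, 2007

180 calendar days after Nov 20, 2006 is May 19, 2007.
May 19, 2007 is a Saturday; the next business day is May 21, 2007 (Monday).
The 20-business-day extension runs from May 21, 2007 to Jun 18, 2007.
Jun 18, 2007 is a Monday and not a listed holiday, so it stands.
The final due date is Jun 18, 2007.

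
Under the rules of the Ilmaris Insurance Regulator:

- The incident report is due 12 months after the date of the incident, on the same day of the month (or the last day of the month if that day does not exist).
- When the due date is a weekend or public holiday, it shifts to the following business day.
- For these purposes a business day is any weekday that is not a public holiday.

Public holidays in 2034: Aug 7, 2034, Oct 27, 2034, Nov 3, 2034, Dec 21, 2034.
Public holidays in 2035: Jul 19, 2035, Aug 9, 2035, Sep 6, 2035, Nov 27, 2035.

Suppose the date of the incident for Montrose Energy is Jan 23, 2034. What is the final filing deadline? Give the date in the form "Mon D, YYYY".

Jan 23, 2035

12 months from Jan 23, 2034 is Jan 23, 2035.
Jan 23, 2035 (Tuesday) is already a business day.
So the filing is due Jan 23, 2035.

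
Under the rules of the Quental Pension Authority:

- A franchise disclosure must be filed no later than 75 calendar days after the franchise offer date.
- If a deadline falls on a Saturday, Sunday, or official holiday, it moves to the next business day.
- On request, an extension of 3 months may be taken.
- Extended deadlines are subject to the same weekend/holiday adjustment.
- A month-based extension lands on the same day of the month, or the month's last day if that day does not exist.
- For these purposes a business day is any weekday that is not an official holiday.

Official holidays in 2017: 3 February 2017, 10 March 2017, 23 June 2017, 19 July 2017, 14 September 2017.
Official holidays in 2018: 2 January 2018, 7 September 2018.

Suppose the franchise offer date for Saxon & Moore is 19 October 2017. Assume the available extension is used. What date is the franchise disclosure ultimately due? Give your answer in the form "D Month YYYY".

3 April 2018

Trigger date 19 October 2017 + 75 calendar days = 2 January 2018.
2 January 2018 falls on a listed holiday. Rolling to the next business day gives 3 January 2018, a Wednesday.
The 3 months extension carries 3 January 2018 to 3 April 2018.
3 April 2018 falls on a Tuesday, which is a business day, so no adjustment is needed.
Deadline: 3 April 2018.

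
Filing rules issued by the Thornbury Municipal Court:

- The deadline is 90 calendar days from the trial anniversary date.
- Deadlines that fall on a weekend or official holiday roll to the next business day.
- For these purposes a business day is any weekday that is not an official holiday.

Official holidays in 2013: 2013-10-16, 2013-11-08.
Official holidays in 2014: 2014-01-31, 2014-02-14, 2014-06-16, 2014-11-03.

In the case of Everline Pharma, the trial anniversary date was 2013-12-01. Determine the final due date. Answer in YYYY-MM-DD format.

From 2013-12-01, 90 calendar days later is 2014-03-01.
2014-03-01 falls on a Saturday. Rolling to the next business day gives 2014-03-03, a Monday.
Deadline: 2014-03-03.

2014-03-03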